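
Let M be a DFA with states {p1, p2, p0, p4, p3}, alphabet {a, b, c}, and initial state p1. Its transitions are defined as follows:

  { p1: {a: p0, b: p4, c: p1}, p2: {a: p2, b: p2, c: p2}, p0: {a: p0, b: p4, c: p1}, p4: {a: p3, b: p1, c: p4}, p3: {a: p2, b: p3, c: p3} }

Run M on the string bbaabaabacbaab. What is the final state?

start at p1
read 'b': p1 → p4
read 'b': p4 → p1
read 'a': p1 → p0
read 'a': p0 → p0
read 'b': p0 → p4
read 'a': p4 → p3
read 'a': p3 → p2
read 'b': p2 → p2
read 'a': p2 → p2
read 'c': p2 → p2
read 'b': p2 → p2
read 'a': p2 → p2
read 'a': p2 → p2
read 'b': p2 → p2

p2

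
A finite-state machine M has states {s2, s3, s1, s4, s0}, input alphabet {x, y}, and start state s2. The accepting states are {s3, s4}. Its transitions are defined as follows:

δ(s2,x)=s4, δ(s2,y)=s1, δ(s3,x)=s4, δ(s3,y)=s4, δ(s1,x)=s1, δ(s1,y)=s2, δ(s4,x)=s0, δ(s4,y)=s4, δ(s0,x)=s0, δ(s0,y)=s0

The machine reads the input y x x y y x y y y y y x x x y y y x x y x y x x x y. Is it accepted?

No

start at s2
read 'y': s2 → s1
read 'x': s1 → s1
read 'x': s1 → s1
read 'y': s1 → s2
read 'y': s2 → s1
read 'x': s1 → s1
read 'y': s1 → s2
read 'y': s2 → s1
read 'y': s1 → s2
read 'y': s2 → s1
read 'y': s1 → s2
read 'x': s2 → s4
read 'x': s4 → s0
read 'x': s0 → s0
read 'y': s0 → s0
read 'y': s0 → s0
read 'y': s0 → s0
read 'x': s0 → s0
read 'x': s0 → s0
read 'y': s0 → s0
read 'x': s0 → s0
read 'y': s0 → s0
read 'x': s0 → s0
read 'x': s0 → s0
read 'x': s0 → s0
read 'y': s0 → s0
End state s0 is not accepting.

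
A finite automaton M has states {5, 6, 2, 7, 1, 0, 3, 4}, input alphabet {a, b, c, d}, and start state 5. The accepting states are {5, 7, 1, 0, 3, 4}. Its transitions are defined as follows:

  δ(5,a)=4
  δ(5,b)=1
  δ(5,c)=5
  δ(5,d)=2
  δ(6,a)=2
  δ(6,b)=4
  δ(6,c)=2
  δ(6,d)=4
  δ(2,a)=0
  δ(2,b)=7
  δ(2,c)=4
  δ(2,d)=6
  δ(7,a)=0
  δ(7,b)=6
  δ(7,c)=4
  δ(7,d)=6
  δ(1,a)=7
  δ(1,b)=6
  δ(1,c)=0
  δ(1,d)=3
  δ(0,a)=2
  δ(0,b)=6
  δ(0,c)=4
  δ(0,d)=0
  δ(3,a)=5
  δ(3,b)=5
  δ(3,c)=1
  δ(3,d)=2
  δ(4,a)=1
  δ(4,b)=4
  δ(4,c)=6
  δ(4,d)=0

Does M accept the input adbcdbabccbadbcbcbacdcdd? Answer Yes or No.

Yes

Trace: 5 -a-> 4 -d-> 0 -b-> 6 -c-> 2 -d-> 6 -b-> 4 -a-> 1 -b-> 6 -c-> 2 -c-> 4 -b-> 4 -a-> 1 -d-> 3 -b-> 5 -c-> 5 -b-> 1 -c-> 0 -b-> 6 -a-> 2 -c-> 4 -d-> 0 -c-> 4 -d-> 0 -d-> 0
End state 0 is accepting.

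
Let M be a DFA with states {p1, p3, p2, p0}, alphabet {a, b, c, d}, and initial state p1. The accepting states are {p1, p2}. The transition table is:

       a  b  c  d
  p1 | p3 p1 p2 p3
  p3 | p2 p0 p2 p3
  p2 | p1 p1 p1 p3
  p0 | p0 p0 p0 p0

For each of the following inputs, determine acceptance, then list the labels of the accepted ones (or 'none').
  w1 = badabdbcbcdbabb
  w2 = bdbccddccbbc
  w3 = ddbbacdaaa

w1:
  start at p1
  read 'b': p1 → p1
  read 'a': p1 → p3
  read 'd': p3 → p3
  read 'a': p3 → p2
  read 'b': p2 → p1
  read 'd': p1 → p3
  read 'b': p3 → p0
  read 'c': p0 → p0
  read 'b': p0 → p0
  read 'c': p0 → p0
  read 'd': p0 → p0
  read 'b': p0 → p0
  read 'a': p0 → p0
  read 'b': p0 → p0
  read 'b': p0 → p0
  end p0, rejected
w2:
  start at p1
  read 'b': p1 → p1
  read 'd': p1 → p3
  read 'b': p3 → p0
  read 'c': p0 → p0
  read 'c': p0 → p0
  read 'd': p0 → p0
  read 'd': p0 → p0
  read 'c': p0 → p0
  read 'c': p0 → p0
  read 'b': p0 → p0
  read 'b': p0 → p0
  read 'c': p0 → p0
  end p0, rejected
w3:
  start at p1
  read 'd': p1 → p3
  read 'd': p3 → p3
  read 'b': p3 → p0
  read 'b': p0 → p0
  read 'a': p0 → p0
  read 'c': p0 → p0
  read 'd': p0 → p0
  read 'a': p0 → p0
  read 'a': p0 → p0
  read 'a': p0 → p0
  end p0, rejected

none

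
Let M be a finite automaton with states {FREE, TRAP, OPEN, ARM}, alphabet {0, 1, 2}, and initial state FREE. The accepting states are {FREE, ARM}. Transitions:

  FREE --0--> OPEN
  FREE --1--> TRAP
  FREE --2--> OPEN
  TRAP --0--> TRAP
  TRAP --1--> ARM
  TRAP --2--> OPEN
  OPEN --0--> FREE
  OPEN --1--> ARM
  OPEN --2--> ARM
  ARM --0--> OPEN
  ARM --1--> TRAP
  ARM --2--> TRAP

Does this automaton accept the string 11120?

start at FREE
read '1': FREE → TRAP
read '1': TRAP → ARM
read '1': ARM → TRAP
read '2': TRAP → OPEN
read '0': OPEN → FREE
End state FREE is accepting.

Yes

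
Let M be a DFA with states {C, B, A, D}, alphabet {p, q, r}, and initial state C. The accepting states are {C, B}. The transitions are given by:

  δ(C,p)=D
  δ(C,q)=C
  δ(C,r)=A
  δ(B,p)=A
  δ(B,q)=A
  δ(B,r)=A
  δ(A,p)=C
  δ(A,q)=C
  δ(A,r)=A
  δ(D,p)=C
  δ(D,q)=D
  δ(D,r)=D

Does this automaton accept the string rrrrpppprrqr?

start at C
read 'r': C → A
read 'r': A → A
read 'r': A → A
read 'r': A → A
read 'p': A → C
read 'p': C → D
read 'p': D → C
read 'p': C → D
read 'r': D → D
read 'r': D → D
read 'q': D → D
read 'r': D → D
End state D is not accepting.

No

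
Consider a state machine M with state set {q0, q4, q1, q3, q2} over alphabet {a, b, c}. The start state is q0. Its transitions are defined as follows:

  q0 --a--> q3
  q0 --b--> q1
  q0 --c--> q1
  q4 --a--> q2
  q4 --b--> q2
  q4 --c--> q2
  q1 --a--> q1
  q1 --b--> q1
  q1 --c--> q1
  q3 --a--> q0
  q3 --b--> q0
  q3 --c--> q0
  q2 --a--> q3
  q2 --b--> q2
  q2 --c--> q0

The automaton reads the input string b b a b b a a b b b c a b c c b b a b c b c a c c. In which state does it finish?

q1

Trace: q0 -b-> q1 -b-> q1 -a-> q1 -b-> q1 -b-> q1 -a-> q1 -a-> q1 -b-> q1 -b-> q1 -b-> q1 -c-> q1 -a-> q1 -b-> q1 -c-> q1 -c-> q1 -b-> q1 -b-> q1 -a-> q1 -b-> q1 -c-> q1 -b-> q1 -c-> q1 -a-> q1 -c-> q1 -c-> q1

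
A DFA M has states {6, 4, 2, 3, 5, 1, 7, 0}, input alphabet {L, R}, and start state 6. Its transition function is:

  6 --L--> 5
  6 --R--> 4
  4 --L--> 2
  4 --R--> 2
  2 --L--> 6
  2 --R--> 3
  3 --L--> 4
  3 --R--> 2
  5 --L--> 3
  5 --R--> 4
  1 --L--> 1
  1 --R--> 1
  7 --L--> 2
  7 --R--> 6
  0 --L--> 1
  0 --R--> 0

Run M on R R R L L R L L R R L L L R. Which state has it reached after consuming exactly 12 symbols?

5

Trace: 6 -R-> 4 -R-> 2 -R-> 3 -L-> 4 -L-> 2 -R-> 3 -L-> 4 -L-> 2 -R-> 3 -R-> 2 -L-> 6 -L-> 5
After 12 symbols: 5.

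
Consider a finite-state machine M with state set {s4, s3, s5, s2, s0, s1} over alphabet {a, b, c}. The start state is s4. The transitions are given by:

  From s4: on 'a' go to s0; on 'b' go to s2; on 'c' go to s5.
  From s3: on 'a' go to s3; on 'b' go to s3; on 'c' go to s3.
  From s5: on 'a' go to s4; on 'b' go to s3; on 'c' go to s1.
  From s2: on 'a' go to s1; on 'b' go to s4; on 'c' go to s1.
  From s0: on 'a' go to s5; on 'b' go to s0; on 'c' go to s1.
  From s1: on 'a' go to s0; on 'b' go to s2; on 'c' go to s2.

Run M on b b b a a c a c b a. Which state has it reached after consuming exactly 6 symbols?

s1

s4 → s2 → s4 → s2 → s1 → s0 → s1
After 6 symbols: s1.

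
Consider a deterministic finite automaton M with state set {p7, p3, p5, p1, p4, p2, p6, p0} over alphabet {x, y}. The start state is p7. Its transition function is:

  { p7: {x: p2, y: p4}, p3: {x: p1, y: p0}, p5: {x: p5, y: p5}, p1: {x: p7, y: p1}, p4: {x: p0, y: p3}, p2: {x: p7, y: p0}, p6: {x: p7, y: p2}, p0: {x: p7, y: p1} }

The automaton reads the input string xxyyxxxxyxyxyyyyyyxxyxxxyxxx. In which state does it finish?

p2

p7 → p2 → p7 → p4 → p3 → p1 → p7 → p2 → p7 → p4 → p0 → p1 → p7 → p4 → p3 → p0 → p1 → p1 → p1 → p7 → p2 → p0 → p7 → p2 → p7 → p4 → p0 → p7 → p2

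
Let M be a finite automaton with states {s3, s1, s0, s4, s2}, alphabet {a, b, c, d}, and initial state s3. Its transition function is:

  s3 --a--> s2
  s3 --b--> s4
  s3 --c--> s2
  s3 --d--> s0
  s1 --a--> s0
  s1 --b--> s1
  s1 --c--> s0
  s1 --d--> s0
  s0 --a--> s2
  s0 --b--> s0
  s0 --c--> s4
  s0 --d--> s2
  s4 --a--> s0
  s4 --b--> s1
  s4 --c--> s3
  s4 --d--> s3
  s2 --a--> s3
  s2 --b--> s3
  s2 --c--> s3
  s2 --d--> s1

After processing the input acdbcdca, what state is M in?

s3

s3 → s2 → s3 → s0 → s0 → s4 → s3 → s2 → s3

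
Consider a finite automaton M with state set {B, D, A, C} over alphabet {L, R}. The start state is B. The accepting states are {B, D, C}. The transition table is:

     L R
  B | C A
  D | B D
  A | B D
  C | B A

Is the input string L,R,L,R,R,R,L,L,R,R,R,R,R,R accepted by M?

Yes

Trace: B -L-> C -R-> A -L-> B -R-> A -R-> D -R-> D -L-> B -L-> C -R-> A -R-> D -R-> D -R-> D -R-> D -R-> D
End state D is accepting.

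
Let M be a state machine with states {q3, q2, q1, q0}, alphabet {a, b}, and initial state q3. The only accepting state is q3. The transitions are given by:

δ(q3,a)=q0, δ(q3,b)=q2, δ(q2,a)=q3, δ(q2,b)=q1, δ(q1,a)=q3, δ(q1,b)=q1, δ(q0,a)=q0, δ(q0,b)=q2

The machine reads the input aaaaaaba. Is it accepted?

start at q3
read 'a': q3 → q0
read 'a': q0 → q0
read 'a': q0 → q0
read 'a': q0 → q0
read 'a': q0 → q0
read 'a': q0 → q0
read 'b': q0 → q2
read 'a': q2 → q3
End state q3 is accepting.

Yes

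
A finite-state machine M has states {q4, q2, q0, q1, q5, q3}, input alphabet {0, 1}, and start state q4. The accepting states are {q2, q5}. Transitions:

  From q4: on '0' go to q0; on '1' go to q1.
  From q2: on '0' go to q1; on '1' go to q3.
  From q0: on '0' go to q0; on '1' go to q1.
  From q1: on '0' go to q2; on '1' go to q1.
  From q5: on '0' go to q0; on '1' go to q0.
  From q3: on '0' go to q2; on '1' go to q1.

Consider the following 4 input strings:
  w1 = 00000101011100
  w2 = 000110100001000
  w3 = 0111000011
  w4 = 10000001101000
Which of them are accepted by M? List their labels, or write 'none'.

w1: Trace: q4 -0-> q0 -0-> q0 -0-> q0 -0-> q0 -0-> q0 -1-> q1 -0-> q2 -1-> q3 -0-> q2 -1-> q3 -1-> q1 -1-> q1 -0-> q2 -0-> q1  → end q1, rejected
w2: Trace: q4 -0-> q0 -0-> q0 -0-> q0 -1-> q1 -1-> q1 -0-> q2 -1-> q3 -0-> q2 -0-> q1 -0-> q2 -0-> q1 -1-> q1 -0-> q2 -0-> q1 -0-> q2  → end q2, accepted
w3: Trace: q4 -0-> q0 -1-> q1 -1-> q1 -1-> q1 -0-> q2 -0-> q1 -0-> q2 -0-> q1 -1-> q1 -1-> q1  → end q1, rejected
w4: Trace: q4 -1-> q1 -0-> q2 -0-> q1 -0-> q2 -0-> q1 -0-> q2 -0-> q1 -1-> q1 -1-> q1 -0-> q2 -1-> q3 -0-> q2 -0-> q1 -0-> q2  → end q2, accepted

w2, w4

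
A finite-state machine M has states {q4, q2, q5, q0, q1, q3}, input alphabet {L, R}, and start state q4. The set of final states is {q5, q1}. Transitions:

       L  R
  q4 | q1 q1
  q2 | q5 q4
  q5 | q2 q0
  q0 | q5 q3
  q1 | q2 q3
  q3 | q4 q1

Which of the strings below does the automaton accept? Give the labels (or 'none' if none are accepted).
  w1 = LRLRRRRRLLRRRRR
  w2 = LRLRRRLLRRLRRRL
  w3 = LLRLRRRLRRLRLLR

w1: Trace: q4 -L-> q1 -R-> q3 -L-> q4 -R-> q1 -R-> q3 -R-> q1 -R-> q3 -R-> q1 -L-> q2 -L-> q5 -R-> q0 -R-> q3 -R-> q1 -R-> q3 -R-> q1  → end q1, accepted
w2: Trace: q4 -L-> q1 -R-> q3 -L-> q4 -R-> q1 -R-> q3 -R-> q1 -L-> q2 -L-> q5 -R-> q0 -R-> q3 -L-> q4 -R-> q1 -R-> q3 -R-> q1 -L-> q2  → end q2, rejected
w3: Trace: q4 -L-> q1 -L-> q2 -R-> q4 -L-> q1 -R-> q3 -R-> q1 -R-> q3 -L-> q4 -R-> q1 -R-> q3 -L-> q4 -R-> q1 -L-> q2 -L-> q5 -R-> q0  → end q0, rejected

w1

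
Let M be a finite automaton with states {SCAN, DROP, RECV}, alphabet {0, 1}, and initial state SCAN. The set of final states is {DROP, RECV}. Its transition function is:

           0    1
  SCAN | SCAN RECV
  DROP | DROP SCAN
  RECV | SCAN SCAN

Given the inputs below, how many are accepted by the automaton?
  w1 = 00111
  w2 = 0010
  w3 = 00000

1

w1: Trace: SCAN -0-> SCAN -0-> SCAN -1-> RECV -1-> SCAN -1-> RECV  → end RECV, accepted
w2: Trace: SCAN -0-> SCAN -0-> SCAN -1-> RECV -0-> SCAN  → end SCAN, rejected
w3: Trace: SCAN -0-> SCAN -0-> SCAN -0-> SCAN -0-> SCAN -0-> SCAN  → end SCAN, rejected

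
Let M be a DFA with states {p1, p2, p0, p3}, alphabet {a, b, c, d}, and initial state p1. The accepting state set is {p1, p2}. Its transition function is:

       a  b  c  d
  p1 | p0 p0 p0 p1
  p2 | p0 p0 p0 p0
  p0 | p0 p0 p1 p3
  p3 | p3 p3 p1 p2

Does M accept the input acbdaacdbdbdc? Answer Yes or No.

p1 → p0 → p1 → p0 → p3 → p3 → p3 → p1 → p1 → p0 → p3 → p3 → p2 → p0
End state p0 is not accepting.

No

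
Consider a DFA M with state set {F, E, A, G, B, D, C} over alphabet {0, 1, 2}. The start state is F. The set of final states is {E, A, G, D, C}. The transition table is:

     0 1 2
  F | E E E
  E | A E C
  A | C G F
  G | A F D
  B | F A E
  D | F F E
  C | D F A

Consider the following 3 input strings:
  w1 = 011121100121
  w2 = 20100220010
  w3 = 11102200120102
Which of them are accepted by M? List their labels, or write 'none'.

w1: F → E → E → E → E → C → F → E → A → C → F → E → E  → end E, accepted
w2: F → E → A → G → A → C → A → F → E → A → G → A  → end A, accepted
w3: F → E → E → E → A → F → E → A → C → F → E → A → G → A → F  → end F, rejected

w1, w2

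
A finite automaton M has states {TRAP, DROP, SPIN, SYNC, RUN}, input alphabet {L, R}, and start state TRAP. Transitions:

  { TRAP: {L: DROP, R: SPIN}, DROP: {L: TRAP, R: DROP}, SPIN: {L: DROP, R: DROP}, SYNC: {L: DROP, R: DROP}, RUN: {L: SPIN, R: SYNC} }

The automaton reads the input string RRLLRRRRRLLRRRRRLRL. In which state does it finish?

Trace: TRAP -R-> SPIN -R-> DROP -L-> TRAP -L-> DROP -R-> DROP -R-> DROP -R-> DROP -R-> DROP -R-> DROP -L-> TRAP -L-> DROP -R-> DROP -R-> DROP -R-> DROP -R-> DROP -R-> DROP -L-> TRAP -R-> SPIN -L-> DROP

DROP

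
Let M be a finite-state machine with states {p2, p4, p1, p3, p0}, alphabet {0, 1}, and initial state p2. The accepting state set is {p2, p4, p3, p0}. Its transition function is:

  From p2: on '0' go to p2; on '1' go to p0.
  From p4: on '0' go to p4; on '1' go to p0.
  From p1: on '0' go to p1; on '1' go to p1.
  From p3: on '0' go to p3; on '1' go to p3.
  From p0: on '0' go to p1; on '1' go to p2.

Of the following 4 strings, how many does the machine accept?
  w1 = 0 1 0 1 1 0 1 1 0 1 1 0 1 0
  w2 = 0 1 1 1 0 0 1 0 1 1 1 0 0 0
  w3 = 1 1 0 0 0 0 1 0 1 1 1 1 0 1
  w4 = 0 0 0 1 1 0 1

1

w1: p2 → p2 → p0 → p1 → p1 → p1 → p1 → p1 → p1 → p1 → p1 → p1 → p1 → p1 → p1  → end p1, rejected
w2: p2 → p2 → p0 → p2 → p0 → p1 → p1 → p1 → p1 → p1 → p1 → p1 → p1 → p1 → p1  → end p1, rejected
w3: p2 → p0 → p2 → p2 → p2 → p2 → p2 → p0 → p1 → p1 → p1 → p1 → p1 → p1 → p1  → end p1, rejected
w4: p2 → p2 → p2 → p2 → p0 → p2 → p2 → p0  → end p0, accepted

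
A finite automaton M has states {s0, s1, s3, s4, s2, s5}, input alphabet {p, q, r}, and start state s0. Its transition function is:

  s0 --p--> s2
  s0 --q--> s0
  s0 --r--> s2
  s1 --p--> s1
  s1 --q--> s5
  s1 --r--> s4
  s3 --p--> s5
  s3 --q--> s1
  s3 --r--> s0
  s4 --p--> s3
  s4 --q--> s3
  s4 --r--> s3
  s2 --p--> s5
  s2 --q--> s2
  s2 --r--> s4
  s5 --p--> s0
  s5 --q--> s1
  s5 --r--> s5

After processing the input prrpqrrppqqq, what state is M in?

s0

start at s0
read 'p': s0 → s2
read 'r': s2 → s4
read 'r': s4 → s3
read 'p': s3 → s5
read 'q': s5 → s1
read 'r': s1 → s4
read 'r': s4 → s3
read 'p': s3 → s5
read 'p': s5 → s0
read 'q': s0 → s0
read 'q': s0 → s0
read 'q': s0 → s0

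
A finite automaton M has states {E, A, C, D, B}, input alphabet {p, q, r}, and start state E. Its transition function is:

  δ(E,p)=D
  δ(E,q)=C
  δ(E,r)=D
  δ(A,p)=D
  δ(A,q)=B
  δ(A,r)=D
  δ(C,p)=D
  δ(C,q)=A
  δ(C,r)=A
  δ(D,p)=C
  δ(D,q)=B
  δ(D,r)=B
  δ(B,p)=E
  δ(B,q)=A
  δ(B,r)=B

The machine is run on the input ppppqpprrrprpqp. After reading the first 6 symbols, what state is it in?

Trace: E -p-> D -p-> C -p-> D -p-> C -q-> A -p-> D
After 6 symbols: D.

D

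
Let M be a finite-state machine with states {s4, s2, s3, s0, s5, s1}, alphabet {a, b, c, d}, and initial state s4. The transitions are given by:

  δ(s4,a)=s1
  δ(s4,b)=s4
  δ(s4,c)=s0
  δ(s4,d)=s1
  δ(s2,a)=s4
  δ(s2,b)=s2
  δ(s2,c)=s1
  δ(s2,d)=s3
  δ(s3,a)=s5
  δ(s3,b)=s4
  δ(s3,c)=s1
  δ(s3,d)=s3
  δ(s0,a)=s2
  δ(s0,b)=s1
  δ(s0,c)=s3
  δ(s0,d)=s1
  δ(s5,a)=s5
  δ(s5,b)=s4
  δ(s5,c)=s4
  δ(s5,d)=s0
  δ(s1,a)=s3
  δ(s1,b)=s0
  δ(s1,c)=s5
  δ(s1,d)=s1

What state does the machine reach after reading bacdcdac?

Trace: s4 -b-> s4 -a-> s1 -c-> s5 -d-> s0 -c-> s3 -d-> s3 -a-> s5 -c-> s4

s4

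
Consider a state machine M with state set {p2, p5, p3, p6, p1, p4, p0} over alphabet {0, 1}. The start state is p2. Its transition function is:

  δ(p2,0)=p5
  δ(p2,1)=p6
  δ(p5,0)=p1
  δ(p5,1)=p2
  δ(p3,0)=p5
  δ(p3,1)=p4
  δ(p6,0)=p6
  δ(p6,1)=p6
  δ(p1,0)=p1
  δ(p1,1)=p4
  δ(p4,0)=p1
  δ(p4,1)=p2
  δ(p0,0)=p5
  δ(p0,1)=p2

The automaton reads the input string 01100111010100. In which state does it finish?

p6

start at p2
read '0': p2 → p5
read '1': p5 → p2
read '1': p2 → p6
read '0': p6 → p6
read '0': p6 → p6
read '1': p6 → p6
read '1': p6 → p6
read '1': p6 → p6
read '0': p6 → p6
read '1': p6 → p6
read '0': p6 → p6
read '1': p6 → p6
read '0': p6 → p6
read '0': p6 → p6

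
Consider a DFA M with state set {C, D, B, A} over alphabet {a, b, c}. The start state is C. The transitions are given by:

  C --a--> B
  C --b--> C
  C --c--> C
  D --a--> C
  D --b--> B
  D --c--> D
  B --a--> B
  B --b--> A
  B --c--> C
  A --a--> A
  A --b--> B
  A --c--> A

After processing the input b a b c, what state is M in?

Trace: C -b-> C -a-> B -b-> A -c-> A

A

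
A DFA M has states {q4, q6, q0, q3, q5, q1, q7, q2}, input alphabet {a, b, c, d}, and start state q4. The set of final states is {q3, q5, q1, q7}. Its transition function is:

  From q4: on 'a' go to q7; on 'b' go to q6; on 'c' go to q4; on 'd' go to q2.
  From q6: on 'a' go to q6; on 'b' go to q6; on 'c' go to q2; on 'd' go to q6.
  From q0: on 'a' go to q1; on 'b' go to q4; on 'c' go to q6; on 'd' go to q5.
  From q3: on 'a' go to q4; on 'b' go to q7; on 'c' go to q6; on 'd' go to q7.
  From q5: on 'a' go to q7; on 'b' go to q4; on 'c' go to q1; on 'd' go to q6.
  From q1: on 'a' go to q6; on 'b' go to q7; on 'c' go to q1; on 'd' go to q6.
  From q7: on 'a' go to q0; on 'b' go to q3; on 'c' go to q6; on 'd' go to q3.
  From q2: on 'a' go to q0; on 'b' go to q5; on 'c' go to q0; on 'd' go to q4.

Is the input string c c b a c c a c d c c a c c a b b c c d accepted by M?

Yes

start at q4
read 'c': q4 → q4
read 'c': q4 → q4
read 'b': q4 → q6
read 'a': q6 → q6
read 'c': q6 → q2
read 'c': q2 → q0
read 'a': q0 → q1
read 'c': q1 → q1
read 'd': q1 → q6
read 'c': q6 → q2
read 'c': q2 → q0
read 'a': q0 → q1
read 'c': q1 → q1
read 'c': q1 → q1
read 'a': q1 → q6
read 'b': q6 → q6
read 'b': q6 → q6
read 'c': q6 → q2
read 'c': q2 → q0
read 'd': q0 → q5
End state q5 is accepting.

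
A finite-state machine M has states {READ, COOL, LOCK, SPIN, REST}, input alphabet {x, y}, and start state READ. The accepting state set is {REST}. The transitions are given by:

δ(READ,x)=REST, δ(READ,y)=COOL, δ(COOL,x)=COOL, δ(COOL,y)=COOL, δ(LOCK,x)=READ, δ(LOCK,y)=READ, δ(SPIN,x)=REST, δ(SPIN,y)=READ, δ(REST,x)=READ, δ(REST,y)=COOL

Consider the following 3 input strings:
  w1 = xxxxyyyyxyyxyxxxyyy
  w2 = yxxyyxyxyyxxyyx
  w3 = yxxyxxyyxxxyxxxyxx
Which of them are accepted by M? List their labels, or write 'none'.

w1: Trace: READ -x-> REST -x-> READ -x-> REST -x-> READ -y-> COOL -y-> COOL -y-> COOL -y-> COOL -x-> COOL -y-> COOL -y-> COOL -x-> COOL -y-> COOL -x-> COOL -x-> COOL -x-> COOL -y-> COOL -y-> COOL -y-> COOL  → end COOL, rejected
w2: Trace: READ -y-> COOL -x-> COOL -x-> COOL -y-> COOL -y-> COOL -x-> COOL -y-> COOL -x-> COOL -y-> COOL -y-> COOL -x-> COOL -x-> COOL -y-> COOL -y-> COOL -x-> COOL  → end COOL, rejected
w3: Trace: READ -y-> COOL -x-> COOL -x-> COOL -y-> COOL -x-> COOL -x-> COOL -y-> COOL -y-> COOL -x-> COOL -x-> COOL -x-> COOL -y-> COOL -x-> COOL -x-> COOL -x-> COOL -y-> COOL -x-> COOL -x-> COOL  → end COOL, rejected

none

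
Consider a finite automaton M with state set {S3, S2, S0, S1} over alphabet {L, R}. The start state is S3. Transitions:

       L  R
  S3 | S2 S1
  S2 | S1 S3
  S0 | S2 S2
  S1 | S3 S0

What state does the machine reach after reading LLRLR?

S3

S3 → S2 → S1 → S0 → S2 → S3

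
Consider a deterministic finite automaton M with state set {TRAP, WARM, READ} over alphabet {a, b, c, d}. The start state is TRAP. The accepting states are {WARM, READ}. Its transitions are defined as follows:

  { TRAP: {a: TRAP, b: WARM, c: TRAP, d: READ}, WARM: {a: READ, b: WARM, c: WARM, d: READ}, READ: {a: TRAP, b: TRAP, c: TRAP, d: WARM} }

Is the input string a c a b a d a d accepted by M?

Yes

Trace: TRAP -a-> TRAP -c-> TRAP -a-> TRAP -b-> WARM -a-> READ -d-> WARM -a-> READ -d-> WARM
End state WARM is accepting.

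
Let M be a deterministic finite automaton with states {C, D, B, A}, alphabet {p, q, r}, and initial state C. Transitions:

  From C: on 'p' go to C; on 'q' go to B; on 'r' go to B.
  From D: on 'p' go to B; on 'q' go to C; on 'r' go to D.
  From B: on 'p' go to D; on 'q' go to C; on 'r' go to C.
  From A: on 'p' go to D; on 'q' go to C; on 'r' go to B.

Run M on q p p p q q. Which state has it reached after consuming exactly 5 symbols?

Trace: C -q-> B -p-> D -p-> B -p-> D -q-> C
After 5 symbols: C.

C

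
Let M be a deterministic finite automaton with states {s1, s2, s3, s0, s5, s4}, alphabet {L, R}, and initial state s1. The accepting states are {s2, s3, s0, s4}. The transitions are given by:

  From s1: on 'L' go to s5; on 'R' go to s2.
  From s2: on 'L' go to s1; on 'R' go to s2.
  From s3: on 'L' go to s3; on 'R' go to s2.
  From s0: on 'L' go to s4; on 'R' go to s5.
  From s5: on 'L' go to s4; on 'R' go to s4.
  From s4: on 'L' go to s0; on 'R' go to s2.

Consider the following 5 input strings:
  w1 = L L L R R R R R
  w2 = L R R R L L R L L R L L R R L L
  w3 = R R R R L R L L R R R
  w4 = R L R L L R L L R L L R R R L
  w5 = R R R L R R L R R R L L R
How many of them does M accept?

3

w1: Trace: s1 -L-> s5 -L-> s4 -L-> s0 -R-> s5 -R-> s4 -R-> s2 -R-> s2 -R-> s2  → end s2, accepted
w2: Trace: s1 -L-> s5 -R-> s4 -R-> s2 -R-> s2 -L-> s1 -L-> s5 -R-> s4 -L-> s0 -L-> s4 -R-> s2 -L-> s1 -L-> s5 -R-> s4 -R-> s2 -L-> s1 -L-> s5  → end s5, rejected
w3: Trace: s1 -R-> s2 -R-> s2 -R-> s2 -R-> s2 -L-> s1 -R-> s2 -L-> s1 -L-> s5 -R-> s4 -R-> s2 -R-> s2  → end s2, accepted
w4: Trace: s1 -R-> s2 -L-> s1 -R-> s2 -L-> s1 -L-> s5 -R-> s4 -L-> s0 -L-> s4 -R-> s2 -L-> s1 -L-> s5 -R-> s4 -R-> s2 -R-> s2 -L-> s1  → end s1, rejected
w5: Trace: s1 -R-> s2 -R-> s2 -R-> s2 -L-> s1 -R-> s2 -R-> s2 -L-> s1 -R-> s2 -R-> s2 -R-> s2 -L-> s1 -L-> s5 -R-> s4  → end s4, accepted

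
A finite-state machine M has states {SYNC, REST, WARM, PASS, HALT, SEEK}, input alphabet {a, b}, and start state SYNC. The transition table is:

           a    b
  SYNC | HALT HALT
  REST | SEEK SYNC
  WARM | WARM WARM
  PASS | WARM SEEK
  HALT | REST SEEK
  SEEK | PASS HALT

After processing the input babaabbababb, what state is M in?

HALT

Trace: SYNC -b-> HALT -a-> REST -b-> SYNC -a-> HALT -a-> REST -b-> SYNC -b-> HALT -a-> REST -b-> SYNC -a-> HALT -b-> SEEK -b-> HALT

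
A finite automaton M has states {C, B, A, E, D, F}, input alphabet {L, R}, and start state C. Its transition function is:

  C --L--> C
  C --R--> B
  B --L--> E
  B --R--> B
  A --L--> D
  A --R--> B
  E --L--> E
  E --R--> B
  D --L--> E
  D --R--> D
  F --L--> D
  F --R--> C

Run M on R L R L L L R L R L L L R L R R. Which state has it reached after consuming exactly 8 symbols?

E

C → B → E → B → E → E → E → B → E
After 8 symbols: E.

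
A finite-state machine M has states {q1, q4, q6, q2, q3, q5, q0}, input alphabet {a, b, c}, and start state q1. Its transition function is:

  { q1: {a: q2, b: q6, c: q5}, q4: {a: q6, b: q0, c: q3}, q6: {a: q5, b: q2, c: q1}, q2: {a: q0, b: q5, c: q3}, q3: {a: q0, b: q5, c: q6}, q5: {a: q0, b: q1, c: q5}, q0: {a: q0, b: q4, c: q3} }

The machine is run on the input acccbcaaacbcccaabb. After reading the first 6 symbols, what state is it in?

q1

q1 → q2 → q3 → q6 → q1 → q6 → q1
After 6 symbols: q1.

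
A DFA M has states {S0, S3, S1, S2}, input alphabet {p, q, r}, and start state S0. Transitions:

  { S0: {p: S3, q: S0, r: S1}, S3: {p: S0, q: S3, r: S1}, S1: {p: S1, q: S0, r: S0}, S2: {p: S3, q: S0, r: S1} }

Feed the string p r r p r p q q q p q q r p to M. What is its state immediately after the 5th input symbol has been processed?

S1

S0 → S3 → S1 → S0 → S3 → S1
After 5 symbols: S1.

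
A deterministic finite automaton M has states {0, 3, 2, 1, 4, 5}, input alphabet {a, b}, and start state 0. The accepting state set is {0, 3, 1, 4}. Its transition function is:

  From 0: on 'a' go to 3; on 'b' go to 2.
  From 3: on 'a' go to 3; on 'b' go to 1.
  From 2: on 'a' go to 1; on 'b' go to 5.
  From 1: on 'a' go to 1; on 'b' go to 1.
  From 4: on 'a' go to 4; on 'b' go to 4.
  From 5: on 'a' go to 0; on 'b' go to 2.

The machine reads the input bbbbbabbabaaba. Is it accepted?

Yes

start at 0
read 'b': 0 → 2
read 'b': 2 → 5
read 'b': 5 → 2
read 'b': 2 → 5
read 'b': 5 → 2
read 'a': 2 → 1
read 'b': 1 → 1
read 'b': 1 → 1
read 'a': 1 → 1
read 'b': 1 → 1
read 'a': 1 → 1
read 'a': 1 → 1
read 'b': 1 → 1
read 'a': 1 → 1
End state 1 is accepting.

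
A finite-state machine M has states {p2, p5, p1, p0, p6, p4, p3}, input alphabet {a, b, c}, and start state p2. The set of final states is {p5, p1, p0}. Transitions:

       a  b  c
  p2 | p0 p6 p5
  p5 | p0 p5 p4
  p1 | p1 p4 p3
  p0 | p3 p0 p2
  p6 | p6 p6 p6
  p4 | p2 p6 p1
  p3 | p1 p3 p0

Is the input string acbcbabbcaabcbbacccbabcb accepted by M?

No

Trace: p2 -a-> p0 -c-> p2 -b-> p6 -c-> p6 -b-> p6 -a-> p6 -b-> p6 -b-> p6 -c-> p6 -a-> p6 -a-> p6 -b-> p6 -c-> p6 -b-> p6 -b-> p6 -a-> p6 -c-> p6 -c-> p6 -c-> p6 -b-> p6 -a-> p6 -b-> p6 -c-> p6 -b-> p6
End state p6 is not accepting.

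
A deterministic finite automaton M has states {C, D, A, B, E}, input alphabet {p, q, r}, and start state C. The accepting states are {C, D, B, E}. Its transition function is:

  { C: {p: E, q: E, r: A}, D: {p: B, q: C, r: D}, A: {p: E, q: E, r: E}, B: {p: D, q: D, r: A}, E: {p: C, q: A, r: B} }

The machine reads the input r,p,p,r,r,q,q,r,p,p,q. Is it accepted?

start at C
read 'r': C → A
read 'p': A → E
read 'p': E → C
read 'r': C → A
read 'r': A → E
read 'q': E → A
read 'q': A → E
read 'r': E → B
read 'p': B → D
read 'p': D → B
read 'q': B → D
End state D is accepting.

Yes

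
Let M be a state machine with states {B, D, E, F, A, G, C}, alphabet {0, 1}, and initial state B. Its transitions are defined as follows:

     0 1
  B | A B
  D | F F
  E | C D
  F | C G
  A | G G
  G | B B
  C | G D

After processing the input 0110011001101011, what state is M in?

B

B → A → G → B → A → G → B → B → A → G → B → B → A → G → B → B → B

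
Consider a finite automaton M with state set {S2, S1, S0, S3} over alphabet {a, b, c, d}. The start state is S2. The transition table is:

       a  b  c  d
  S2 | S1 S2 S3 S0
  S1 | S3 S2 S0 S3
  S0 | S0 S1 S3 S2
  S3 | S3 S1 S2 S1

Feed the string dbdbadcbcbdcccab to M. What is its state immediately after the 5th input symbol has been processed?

S3

Trace: S2 -d-> S0 -b-> S1 -d-> S3 -b-> S1 -a-> S3
After 5 symbols: S3.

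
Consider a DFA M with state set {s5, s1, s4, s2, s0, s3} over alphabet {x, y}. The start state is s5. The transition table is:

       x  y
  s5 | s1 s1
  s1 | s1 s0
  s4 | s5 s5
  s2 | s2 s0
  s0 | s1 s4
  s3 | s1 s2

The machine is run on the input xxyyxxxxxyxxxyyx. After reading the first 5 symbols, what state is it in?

s5

Trace: s5 -x-> s1 -x-> s1 -y-> s0 -y-> s4 -x-> s5
After 5 symbols: s5.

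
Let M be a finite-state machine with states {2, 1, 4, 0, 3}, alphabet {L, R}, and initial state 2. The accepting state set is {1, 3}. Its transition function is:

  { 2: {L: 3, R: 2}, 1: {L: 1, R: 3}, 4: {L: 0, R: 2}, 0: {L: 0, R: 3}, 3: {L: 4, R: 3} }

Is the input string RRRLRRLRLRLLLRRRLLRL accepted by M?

No

start at 2
read 'R': 2 → 2
read 'R': 2 → 2
read 'R': 2 → 2
read 'L': 2 → 3
read 'R': 3 → 3
read 'R': 3 → 3
read 'L': 3 → 4
read 'R': 4 → 2
read 'L': 2 → 3
read 'R': 3 → 3
read 'L': 3 → 4
read 'L': 4 → 0
read 'L': 0 → 0
read 'R': 0 → 3
read 'R': 3 → 3
read 'R': 3 → 3
read 'L': 3 → 4
read 'L': 4 → 0
read 'R': 0 → 3
read 'L': 3 → 4
End state 4 is not accepting.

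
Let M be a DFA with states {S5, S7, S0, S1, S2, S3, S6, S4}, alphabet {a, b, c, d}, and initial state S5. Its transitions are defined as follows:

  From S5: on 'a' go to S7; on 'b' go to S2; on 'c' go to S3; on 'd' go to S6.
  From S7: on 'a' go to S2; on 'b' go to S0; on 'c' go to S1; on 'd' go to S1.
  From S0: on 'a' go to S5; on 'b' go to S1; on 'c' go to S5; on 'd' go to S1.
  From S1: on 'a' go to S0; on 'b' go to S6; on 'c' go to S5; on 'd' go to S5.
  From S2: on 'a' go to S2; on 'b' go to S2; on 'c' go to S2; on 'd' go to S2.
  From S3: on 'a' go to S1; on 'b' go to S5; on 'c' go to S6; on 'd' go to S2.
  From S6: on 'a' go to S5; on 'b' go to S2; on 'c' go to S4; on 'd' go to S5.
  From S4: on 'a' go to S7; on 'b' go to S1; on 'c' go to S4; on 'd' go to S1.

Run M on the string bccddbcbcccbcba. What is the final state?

S2

S5 → S2 → S2 → S2 → S2 → S2 → S2 → S2 → S2 → S2 → S2 → S2 → S2 → S2 → S2 → S2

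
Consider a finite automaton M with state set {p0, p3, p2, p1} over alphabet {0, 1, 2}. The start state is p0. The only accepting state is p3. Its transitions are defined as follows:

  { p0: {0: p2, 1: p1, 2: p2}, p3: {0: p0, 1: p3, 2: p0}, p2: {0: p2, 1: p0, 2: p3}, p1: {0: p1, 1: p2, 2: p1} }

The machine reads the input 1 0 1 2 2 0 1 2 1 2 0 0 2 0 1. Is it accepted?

p0 → p1 → p1 → p2 → p3 → p0 → p2 → p0 → p2 → p0 → p2 → p2 → p2 → p3 → p0 → p1
End state p1 is not accepting.

No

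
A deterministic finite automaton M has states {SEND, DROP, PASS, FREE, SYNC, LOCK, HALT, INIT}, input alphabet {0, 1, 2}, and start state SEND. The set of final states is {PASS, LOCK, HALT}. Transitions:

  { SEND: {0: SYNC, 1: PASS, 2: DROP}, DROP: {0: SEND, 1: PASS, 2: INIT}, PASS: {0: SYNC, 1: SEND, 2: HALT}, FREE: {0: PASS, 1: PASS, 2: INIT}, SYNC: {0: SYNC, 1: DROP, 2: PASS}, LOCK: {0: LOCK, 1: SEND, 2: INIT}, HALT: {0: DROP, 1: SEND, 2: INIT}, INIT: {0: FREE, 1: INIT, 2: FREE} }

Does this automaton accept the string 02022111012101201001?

SEND → SYNC → PASS → SYNC → PASS → HALT → SEND → PASS → SEND → SYNC → DROP → INIT → INIT → FREE → PASS → HALT → DROP → PASS → SYNC → SYNC → DROP
End state DROP is not accepting.

No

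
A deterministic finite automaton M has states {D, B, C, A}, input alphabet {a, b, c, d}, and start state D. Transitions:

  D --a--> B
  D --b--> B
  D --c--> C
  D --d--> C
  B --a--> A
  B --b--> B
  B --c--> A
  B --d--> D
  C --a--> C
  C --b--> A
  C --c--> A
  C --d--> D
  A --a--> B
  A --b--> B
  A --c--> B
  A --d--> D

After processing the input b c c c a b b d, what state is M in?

D

D → B → A → B → A → B → B → B → D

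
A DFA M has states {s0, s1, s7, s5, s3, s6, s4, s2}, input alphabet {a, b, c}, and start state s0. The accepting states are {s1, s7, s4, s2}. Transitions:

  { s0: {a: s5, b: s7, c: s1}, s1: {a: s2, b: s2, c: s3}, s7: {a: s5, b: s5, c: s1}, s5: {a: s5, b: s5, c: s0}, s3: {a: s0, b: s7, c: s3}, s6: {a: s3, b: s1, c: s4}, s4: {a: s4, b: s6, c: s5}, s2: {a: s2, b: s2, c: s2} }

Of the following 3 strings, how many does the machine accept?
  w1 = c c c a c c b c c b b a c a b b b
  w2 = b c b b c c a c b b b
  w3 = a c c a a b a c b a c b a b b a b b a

w1: s0 → s1 → s3 → s3 → s0 → s1 → s3 → s7 → s1 → s3 → s7 → s5 → s5 → s0 → s5 → s5 → s5 → s5  → end s5, rejected
w2: s0 → s7 → s1 → s2 → s2 → s2 → s2 → s2 → s2 → s2 → s2 → s2  → end s2, accepted
w3: s0 → s5 → s0 → s1 → s2 → s2 → s2 → s2 → s2 → s2 → s2 → s2 → s2 → s2 → s2 → s2 → s2 → s2 → s2 → s2  → end s2, accepted

2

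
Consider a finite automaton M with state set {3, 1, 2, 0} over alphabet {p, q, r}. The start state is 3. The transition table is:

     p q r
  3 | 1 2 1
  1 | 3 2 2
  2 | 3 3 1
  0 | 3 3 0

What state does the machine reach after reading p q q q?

2

3 → 1 → 2 → 3 → 2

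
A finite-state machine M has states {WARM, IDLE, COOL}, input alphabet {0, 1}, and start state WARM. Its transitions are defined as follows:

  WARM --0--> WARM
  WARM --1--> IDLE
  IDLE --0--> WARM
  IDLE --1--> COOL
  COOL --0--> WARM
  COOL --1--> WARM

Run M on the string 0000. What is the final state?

Trace: WARM -0-> WARM -0-> WARM -0-> WARM -0-> WARM

WARM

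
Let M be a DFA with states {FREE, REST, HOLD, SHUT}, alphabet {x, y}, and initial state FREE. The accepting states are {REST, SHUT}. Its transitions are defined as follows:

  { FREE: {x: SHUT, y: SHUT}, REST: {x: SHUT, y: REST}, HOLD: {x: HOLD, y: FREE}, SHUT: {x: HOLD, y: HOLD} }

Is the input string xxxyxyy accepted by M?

No

start at FREE
read 'x': FREE → SHUT
read 'x': SHUT → HOLD
read 'x': HOLD → HOLD
read 'y': HOLD → FREE
read 'x': FREE → SHUT
read 'y': SHUT → HOLD
read 'y': HOLD → FREE
End state FREE is not accepting.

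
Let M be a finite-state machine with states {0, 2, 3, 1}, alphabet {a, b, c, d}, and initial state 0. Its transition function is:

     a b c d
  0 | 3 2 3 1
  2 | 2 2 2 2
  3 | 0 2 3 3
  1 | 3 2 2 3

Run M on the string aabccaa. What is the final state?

2

0 → 3 → 0 → 2 → 2 → 2 → 2 → 2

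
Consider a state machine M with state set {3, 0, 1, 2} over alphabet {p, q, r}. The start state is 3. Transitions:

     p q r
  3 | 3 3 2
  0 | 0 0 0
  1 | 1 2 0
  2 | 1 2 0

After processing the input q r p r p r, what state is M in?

0

start at 3
read 'q': 3 → 3
read 'r': 3 → 2
read 'p': 2 → 1
read 'r': 1 → 0
read 'p': 0 → 0
read 'r': 0 → 0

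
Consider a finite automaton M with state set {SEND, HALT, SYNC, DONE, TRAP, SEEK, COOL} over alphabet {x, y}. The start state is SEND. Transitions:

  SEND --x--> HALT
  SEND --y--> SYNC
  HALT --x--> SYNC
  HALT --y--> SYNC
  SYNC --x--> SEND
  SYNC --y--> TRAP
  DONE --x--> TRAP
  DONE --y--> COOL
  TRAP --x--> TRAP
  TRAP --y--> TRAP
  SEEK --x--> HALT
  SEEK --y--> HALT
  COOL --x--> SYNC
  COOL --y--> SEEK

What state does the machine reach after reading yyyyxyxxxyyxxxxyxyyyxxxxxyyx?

Trace: SEND -y-> SYNC -y-> TRAP -y-> TRAP -y-> TRAP -x-> TRAP -y-> TRAP -x-> TRAP -x-> TRAP -x-> TRAP -y-> TRAP -y-> TRAP -x-> TRAP -x-> TRAP -x-> TRAP -x-> TRAP -y-> TRAP -x-> TRAP -y-> TRAP -y-> TRAP -y-> TRAP -x-> TRAP -x-> TRAP -x-> TRAP -x-> TRAP -x-> TRAP -y-> TRAP -y-> TRAP -x-> TRAP

TRAP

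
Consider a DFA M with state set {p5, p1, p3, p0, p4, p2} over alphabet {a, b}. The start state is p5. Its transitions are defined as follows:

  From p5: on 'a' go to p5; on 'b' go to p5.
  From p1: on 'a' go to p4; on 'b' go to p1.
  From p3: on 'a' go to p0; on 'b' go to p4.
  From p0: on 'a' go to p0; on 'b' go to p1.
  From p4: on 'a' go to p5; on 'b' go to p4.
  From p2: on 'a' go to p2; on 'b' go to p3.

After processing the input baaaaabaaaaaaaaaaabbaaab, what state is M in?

p5

p5 → p5 → p5 → p5 → p5 → p5 → p5 → p5 → p5 → p5 → p5 → p5 → p5 → p5 → p5 → p5 → p5 → p5 → p5 → p5 → p5 → p5 → p5 → p5 → p5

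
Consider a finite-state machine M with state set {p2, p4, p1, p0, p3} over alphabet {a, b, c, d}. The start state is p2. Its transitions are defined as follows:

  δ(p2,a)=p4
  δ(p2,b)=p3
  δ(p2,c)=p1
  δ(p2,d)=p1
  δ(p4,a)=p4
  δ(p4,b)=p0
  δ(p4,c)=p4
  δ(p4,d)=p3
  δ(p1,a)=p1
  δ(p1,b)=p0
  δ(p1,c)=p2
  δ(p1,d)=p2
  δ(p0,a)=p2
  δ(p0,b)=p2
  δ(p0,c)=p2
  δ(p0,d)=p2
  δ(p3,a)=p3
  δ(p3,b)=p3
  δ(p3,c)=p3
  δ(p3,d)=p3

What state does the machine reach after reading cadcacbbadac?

p3

p2 → p1 → p1 → p2 → p1 → p1 → p2 → p3 → p3 → p3 → p3 → p3 → p3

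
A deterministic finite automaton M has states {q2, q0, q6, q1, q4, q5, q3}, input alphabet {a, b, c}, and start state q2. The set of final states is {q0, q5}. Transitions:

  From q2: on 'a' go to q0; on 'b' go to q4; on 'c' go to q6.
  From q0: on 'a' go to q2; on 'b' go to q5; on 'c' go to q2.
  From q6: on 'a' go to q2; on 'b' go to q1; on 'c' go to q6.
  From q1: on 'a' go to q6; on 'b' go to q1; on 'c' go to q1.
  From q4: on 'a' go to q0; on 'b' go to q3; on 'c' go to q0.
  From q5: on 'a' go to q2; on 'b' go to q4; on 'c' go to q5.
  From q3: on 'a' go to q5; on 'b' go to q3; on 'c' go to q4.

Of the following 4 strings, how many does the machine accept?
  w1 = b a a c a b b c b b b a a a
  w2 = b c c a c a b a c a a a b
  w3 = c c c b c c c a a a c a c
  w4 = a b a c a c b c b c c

1

w1:
  start at q2
  read 'b': q2 → q4
  read 'a': q4 → q0
  read 'a': q0 → q2
  read 'c': q2 → q6
  read 'a': q6 → q2
  read 'b': q2 → q4
  read 'b': q4 → q3
  read 'c': q3 → q4
  read 'b': q4 → q3
  read 'b': q3 → q3
  read 'b': q3 → q3
  read 'a': q3 → q5
  read 'a': q5 → q2
  read 'a': q2 → q0
  end q0, accepted
w2:
  start at q2
  read 'b': q2 → q4
  read 'c': q4 → q0
  read 'c': q0 → q2
  read 'a': q2 → q0
  read 'c': q0 → q2
  read 'a': q2 → q0
  read 'b': q0 → q5
  read 'a': q5 → q2
  read 'c': q2 → q6
  read 'a': q6 → q2
  read 'a': q2 → q0
  read 'a': q0 → q2
  read 'b': q2 → q4
  end q4, rejected
w3:
  start at q2
  read 'c': q2 → q6
  read 'c': q6 → q6
  read 'c': q6 → q6
  read 'b': q6 → q1
  read 'c': q1 → q1
  read 'c': q1 → q1
  read 'c': q1 → q1
  read 'a': q1 → q6
  read 'a': q6 → q2
  read 'a': q2 → q0
  read 'c': q0 → q2
  read 'a': q2 → q0
  read 'c': q0 → q2
  end q2, rejected
w4:
  start at q2
  read 'a': q2 → q0
  read 'b': q0 → q5
  read 'a': q5 → q2
  read 'c': q2 → q6
  read 'a': q6 → q2
  read 'c': q2 → q6
  read 'b': q6 → q1
  read 'c': q1 → q1
  read 'b': q1 → q1
  read 'c': q1 → q1
  read 'c': q1 → q1
  end q1, rejected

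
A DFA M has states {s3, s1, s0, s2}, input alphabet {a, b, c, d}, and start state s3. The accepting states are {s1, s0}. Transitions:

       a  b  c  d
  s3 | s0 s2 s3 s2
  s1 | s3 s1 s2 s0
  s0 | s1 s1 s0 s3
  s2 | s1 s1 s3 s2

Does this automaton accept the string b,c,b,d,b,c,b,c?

s3 → s2 → s3 → s2 → s2 → s1 → s2 → s1 → s2
End state s2 is not accepting.

No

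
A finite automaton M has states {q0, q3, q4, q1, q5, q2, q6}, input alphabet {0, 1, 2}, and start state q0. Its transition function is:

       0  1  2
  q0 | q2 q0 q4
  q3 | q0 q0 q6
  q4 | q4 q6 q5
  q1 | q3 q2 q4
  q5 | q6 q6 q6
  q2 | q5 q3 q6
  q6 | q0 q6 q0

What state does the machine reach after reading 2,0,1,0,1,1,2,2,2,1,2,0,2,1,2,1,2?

q4

start at q0
read '2': q0 → q4
read '0': q4 → q4
read '1': q4 → q6
read '0': q6 → q0
read '1': q0 → q0
read '1': q0 → q0
read '2': q0 → q4
read '2': q4 → q5
read '2': q5 → q6
read '1': q6 → q6
read '2': q6 → q0
read '0': q0 → q2
read '2': q2 → q6
read '1': q6 → q6
read '2': q6 → q0
read '1': q0 → q0
read '2': q0 → q4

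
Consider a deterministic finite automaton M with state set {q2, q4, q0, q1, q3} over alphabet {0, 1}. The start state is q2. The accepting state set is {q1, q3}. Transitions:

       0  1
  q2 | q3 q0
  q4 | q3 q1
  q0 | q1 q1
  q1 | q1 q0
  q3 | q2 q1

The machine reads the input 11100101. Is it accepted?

No

start at q2
read '1': q2 → q0
read '1': q0 → q1
read '1': q1 → q0
read '0': q0 → q1
read '0': q1 → q1
read '1': q1 → q0
read '0': q0 → q1
read '1': q1 → q0
End state q0 is not accepting.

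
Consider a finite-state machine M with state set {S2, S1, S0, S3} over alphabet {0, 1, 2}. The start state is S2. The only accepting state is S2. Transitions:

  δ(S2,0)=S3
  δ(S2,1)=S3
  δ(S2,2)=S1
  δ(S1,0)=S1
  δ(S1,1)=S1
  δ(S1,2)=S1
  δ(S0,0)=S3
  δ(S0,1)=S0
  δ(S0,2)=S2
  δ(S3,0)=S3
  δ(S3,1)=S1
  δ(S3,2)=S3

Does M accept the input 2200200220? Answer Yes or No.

start at S2
read '2': S2 → S1
read '2': S1 → S1
read '0': S1 → S1
read '0': S1 → S1
read '2': S1 → S1
read '0': S1 → S1
read '0': S1 → S1
read '2': S1 → S1
read '2': S1 → S1
read '0': S1 → S1
End state S1 is not accepting.

No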